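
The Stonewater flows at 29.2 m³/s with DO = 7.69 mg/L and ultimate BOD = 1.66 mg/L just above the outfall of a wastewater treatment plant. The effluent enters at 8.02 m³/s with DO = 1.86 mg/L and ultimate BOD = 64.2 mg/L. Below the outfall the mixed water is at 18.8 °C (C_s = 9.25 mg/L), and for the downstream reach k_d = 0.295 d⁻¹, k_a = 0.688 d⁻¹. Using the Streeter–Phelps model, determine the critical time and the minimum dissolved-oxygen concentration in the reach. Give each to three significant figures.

Mixed DO = (29.2×7.69 + 8.02×1.86)/(29.2+8.02) = 239.5/37.22 = 6.434 mg/L.
Mixed L₀ = (29.2×1.66 + 8.02×64.2)/(37.22) = 563.4/37.22 = 15.14 mg/L.
Initial deficit D₀ = C_s − DO₀ = 9.25 − 6.434 = 2.816 mg/L.
t_c = (1/0.3930) ln[(0.688/0.295)(1 − 2.816×0.3930/(0.295×15.14))] = 2.545 × ln(1.754) = 1.430 d.
D_c = (0.295/0.688) × 15.14 × e^(−0.295×1.430) = 0.4288 × 15.14 × 0.6558 = 4.256 mg/L.
Minimum DO = 9.25 − 4.256 = 4.994 mg/L.

t_c ≈ 1.43 d; minimum DO ≈ 4.99 mg/L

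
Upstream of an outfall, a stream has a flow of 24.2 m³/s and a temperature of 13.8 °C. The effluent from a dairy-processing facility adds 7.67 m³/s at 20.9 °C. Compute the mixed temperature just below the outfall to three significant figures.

15.5 °C

Flow-weighted mixing: C = (Q_r C_r + Q_w C_w)/(Q_r + Q_w)
= (24.2×13.8 + 7.67×20.9)/(24.2 + 7.67) = 494.3/31.87 = 15.51 °C.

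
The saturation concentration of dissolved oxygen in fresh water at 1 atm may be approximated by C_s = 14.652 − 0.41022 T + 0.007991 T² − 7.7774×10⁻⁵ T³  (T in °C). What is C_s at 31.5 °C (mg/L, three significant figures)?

C_s = 14.652 − 0.41022×31.5 + 0.007991×31.5² − 7.7774×10⁻⁵×31.5³ = 7.228 mg/L.

C_s ≈ 7.23 mg/L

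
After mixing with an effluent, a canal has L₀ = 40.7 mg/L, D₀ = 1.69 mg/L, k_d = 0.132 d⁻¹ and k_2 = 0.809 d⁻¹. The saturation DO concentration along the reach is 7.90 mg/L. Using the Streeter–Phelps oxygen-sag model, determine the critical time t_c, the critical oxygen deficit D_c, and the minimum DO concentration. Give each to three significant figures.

t_c ≈ 2.32 d; D_c ≈ 4.89 mg/L; min DO ≈ 3.01 mg/L

t_c = [1/(k_2−k_d)] ln[(k_2/k_d)(1 − D₀(k_2−k_d)/(k_d L₀))]
= [1/(0.809−0.132)] ln[(0.809/0.132)(1 − 1.69×0.6770/(0.132×40.7))]
= (1/0.6770) ln[6.129 × 0.7870] = 1.477 × ln(4.824) = 1.477 × 1.574 = 2.324 d.
D_c = (k_d/k_2) L₀ e^(−k_d t_c) = (0.132/0.809) × 40.7 × e^(−0.132×2.324) = 0.1632 × 40.7 × 0.7358 = 4.886 mg/L.
Minimum DO = C_s − D_c = 7.90 − 4.886 = 3.014 mg/L.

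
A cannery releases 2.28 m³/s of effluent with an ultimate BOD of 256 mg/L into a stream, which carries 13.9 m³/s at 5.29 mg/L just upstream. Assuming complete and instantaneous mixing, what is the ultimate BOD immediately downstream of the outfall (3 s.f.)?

40.6 mg/L

Flow-weighted mixing: C = (Q_r C_r + Q_w C_w)/(Q_r + Q_w)
= (13.9×5.29 + 2.28×256)/(13.9 + 2.28) = 657.2/16.18 = 40.62 mg/L.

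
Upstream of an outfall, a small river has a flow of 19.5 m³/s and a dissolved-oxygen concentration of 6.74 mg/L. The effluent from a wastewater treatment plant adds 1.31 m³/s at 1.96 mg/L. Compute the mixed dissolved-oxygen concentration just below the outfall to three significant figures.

Flow-weighted mixing: C = (Q_r C_r + Q_w C_w)/(Q_r + Q_w)
= (19.5×6.74 + 1.31×1.96)/(19.5 + 1.31) = 134.0/20.81 = 6.439 mg/L.

6.44 mg/L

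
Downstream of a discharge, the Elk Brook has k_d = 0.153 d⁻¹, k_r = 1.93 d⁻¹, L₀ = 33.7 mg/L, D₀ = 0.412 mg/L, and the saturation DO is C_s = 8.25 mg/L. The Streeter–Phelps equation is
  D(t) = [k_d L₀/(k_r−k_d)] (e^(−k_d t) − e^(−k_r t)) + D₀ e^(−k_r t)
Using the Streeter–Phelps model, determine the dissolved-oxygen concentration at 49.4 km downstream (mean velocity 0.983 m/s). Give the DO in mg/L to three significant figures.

DO ≈ 6.41 mg/L

Travel time t = x/v = 49.4 km / (0.983 m/s) = 49400 m / 0.983 m/s = 50250 s = 0.5816 d.
k_d L₀/(k_r−k_d) = 0.153×33.7/(1.93−0.153) = 5.156/1.777 = 2.902 mg/L.
e^(−k_d t) = e^(−0.153×0.5816) = 0.9149; e^(−k_r t) = e^(−1.93×0.5816) = 0.3254.
D = 2.902 × (0.9149 − 0.3254) + 0.412 × 0.3254 = 1.710 + 0.1341 = 1.844 mg/L.
DO = C_s − D = 8.25 − 1.844 = 6.406 mg/L.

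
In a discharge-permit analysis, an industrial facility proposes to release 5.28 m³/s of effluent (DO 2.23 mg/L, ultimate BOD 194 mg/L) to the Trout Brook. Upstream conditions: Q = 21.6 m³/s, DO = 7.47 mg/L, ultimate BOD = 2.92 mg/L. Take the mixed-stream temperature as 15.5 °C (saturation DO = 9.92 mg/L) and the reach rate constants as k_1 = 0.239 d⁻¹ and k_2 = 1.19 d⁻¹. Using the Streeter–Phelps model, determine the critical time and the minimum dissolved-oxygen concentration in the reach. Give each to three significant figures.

Mixed DO = (21.6×7.47 + 5.28×2.23)/(21.6+5.28) = 173.1/26.88 = 6.441 mg/L.
Mixed L₀ = (21.6×2.92 + 5.28×194)/(26.88) = 1087/26.88 = 40.45 mg/L.
Initial deficit D₀ = C_s − DO₀ = 9.92 − 6.441 = 3.479 mg/L.
t_c = (1/0.9510) ln[(1.19/0.239)(1 − 3.479×0.9510/(0.239×40.45))] = 1.052 × ln(3.275) = 1.247 d.
D_c = (0.239/1.19) × 40.45 × e^(−0.239×1.247) = 0.2008 × 40.45 × 0.7422 = 6.030 mg/L.
Minimum DO = 9.92 − 6.030 = 3.890 mg/L.

t_c ≈ 1.25 d; minimum DO ≈ 3.89 mg/L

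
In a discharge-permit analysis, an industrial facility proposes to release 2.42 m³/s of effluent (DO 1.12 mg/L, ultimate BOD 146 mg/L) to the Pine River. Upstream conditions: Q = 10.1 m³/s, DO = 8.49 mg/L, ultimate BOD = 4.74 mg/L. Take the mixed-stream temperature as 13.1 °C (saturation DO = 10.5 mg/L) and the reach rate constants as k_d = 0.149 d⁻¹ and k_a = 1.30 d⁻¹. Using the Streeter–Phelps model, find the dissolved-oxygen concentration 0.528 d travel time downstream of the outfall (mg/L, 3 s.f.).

DO ≈ 7.02 mg/L

Mixed DO = (10.1×8.49 + 2.42×1.12)/(10.1+2.42) = 88.46/12.52 = 7.065 mg/L.
Mixed L₀ = (10.1×4.74 + 2.42×146)/(12.52) = 401.2/12.52 = 32.04 mg/L.
Initial deficit D₀ = C_s − DO₀ = 10.5 − 7.065 = 3.435 mg/L.
D(0.528) = [0.149×32.04/(1.30−0.149)](e^(−0.149×0.528) − e^(−1.30×0.528)) + 3.435 e^(−1.30×0.528)
= 4.148 × (0.9243 − 0.5034) + 3.435 × 0.5034 = 3.475 mg/L.
DO = 10.5 − 3.475 = 7.025 mg/L.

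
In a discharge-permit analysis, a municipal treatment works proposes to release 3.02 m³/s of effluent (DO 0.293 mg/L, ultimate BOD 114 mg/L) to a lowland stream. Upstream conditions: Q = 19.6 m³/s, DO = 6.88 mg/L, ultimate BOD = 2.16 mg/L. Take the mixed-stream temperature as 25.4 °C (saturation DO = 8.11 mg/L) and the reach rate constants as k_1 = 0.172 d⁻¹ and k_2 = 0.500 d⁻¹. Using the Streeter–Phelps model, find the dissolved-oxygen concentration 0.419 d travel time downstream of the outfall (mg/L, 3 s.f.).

Mixed DO = (19.6×6.88 + 3.02×0.293)/(19.6+3.02) = 135.7/22.62 = 6.001 mg/L.
Mixed L₀ = (19.6×2.16 + 3.02×114)/(22.62) = 386.6/22.62 = 17.09 mg/L.
Initial deficit D₀ = C_s − DO₀ = 8.11 − 6.001 = 2.109 mg/L.
D(0.419) = [0.172×17.09/(0.500−0.172)](e^(−0.172×0.419) − e^(−0.500×0.419)) + 2.109 e^(−0.500×0.419)
= 8.963 × (0.9305 − 0.8110) + 2.109 × 0.8110 = 2.782 mg/L.
DO = 8.11 − 2.782 = 5.328 mg/L.

DO ≈ 5.33 mg/L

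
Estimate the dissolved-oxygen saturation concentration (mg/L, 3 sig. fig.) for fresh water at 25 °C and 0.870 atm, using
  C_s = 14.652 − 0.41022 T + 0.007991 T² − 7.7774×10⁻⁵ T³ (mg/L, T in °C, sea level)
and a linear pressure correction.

At sea level: C_s = 14.652 − 0.41022×25 + 0.007991×25² − 7.7774×10⁻⁵×25³ = 8.176 mg/L.
Pressure correction: C_s' = 8.176 × 0.870 = 7.113 mg/L.

C_s ≈ 7.11 mg/L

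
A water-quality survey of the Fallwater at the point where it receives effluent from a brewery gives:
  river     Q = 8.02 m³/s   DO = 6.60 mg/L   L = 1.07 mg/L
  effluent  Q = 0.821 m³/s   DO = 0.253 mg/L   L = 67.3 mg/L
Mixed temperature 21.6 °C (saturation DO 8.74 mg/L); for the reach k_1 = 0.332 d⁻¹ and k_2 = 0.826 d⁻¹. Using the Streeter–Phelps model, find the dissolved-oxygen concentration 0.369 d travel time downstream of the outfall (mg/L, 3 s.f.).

Mixed DO = (8.02×6.60 + 0.821×0.253)/(8.02+0.821) = 53.14/8.841 = 6.011 mg/L.
Mixed L₀ = (8.02×1.07 + 0.821×67.3)/(8.841) = 63.83/8.841 = 7.220 mg/L.
Initial deficit D₀ = C_s − DO₀ = 8.74 − 6.011 = 2.729 mg/L.
D(0.369) = [0.332×7.220/(0.826−0.332)](e^(−0.332×0.369) − e^(−0.826×0.369)) + 2.729 e^(−0.826×0.369)
= 4.853 × (0.8847 − 0.7373) + 2.729 × 0.7373 = 2.728 mg/L.
DO = 8.74 − 2.728 = 6.012 mg/L.

DO ≈ 6.01 mg/L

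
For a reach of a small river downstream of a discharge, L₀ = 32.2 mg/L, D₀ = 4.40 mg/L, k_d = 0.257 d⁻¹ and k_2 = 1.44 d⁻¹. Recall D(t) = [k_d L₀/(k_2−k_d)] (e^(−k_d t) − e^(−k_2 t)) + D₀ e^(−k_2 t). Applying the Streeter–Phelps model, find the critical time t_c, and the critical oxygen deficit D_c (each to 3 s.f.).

t_c ≈ 0.619 d; D_c ≈ 4.90 mg/L

At the critical point dD/dt = 0, so k_d L₀ e^(−k_d t) = k_2 D. Substituting D(t) from the Streeter–Phelps equation and solving for t gives
t_c = ln[(k_2/k_d)(1 − D₀(k_2−k_d)/(k_d L₀))] / (k_2−k_d).
Here k_2−k_d = 1.183 d⁻¹ and 1 − D₀(k_2−k_d)/(k_d L₀) = 1 − 4.40×1.183/(0.257×32.2) = 0.3710, so
t_c = ln(5.603 × 0.3710) / 1.183 = 0.7318 / 1.183 = 0.6186 d.
L(t_c) = L₀ e^(−k_d t_c) = 32.2 × 0.8530 = 27.47 mg/L, and at the critical point k_2 D_c = k_d L, so D_c = (0.257/1.44) × 27.47 = 4.902 mg/L.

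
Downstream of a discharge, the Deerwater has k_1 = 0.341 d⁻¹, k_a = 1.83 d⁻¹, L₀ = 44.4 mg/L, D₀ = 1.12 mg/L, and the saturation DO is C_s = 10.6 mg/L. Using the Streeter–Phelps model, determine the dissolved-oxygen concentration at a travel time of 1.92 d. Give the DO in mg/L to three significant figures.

DO ≈ 5.59 mg/L

k_1 L₀/(k_a−k_1) = 0.341×44.4/(1.83−0.341) = 15.14/1.489 = 10.17 mg/L.
e^(−k_1 t) = e^(−0.341×1.920) = 0.5196; e^(−k_a t) = e^(−1.83×1.920) = 0.02979.
D = 10.17 × (0.5196 − 0.02979) + 1.12 × 0.02979 = 4.980 + 0.03336 = 5.014 mg/L.
DO = C_s − D = 10.6 − 5.014 = 5.586 mg/L.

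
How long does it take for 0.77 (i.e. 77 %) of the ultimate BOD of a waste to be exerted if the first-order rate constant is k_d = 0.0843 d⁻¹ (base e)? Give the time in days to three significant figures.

t ≈ 17.4 d

y/L₀ = 1 − e^(−k_d t) = 0.77 ⇒ e^(−k_d t) = 0.230
t = −ln(0.230) / 0.0843 = 1.470 / 0.0843 = 17.43 d.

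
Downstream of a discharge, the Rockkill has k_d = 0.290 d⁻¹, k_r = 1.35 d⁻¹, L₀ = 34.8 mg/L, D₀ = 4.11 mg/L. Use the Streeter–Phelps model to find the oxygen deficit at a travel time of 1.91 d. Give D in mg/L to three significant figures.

k_d L₀/(k_r−k_d) = 0.290×34.8/(1.35−0.290) = 10.09/1.060 = 9.521 mg/L.
e^(−k_d t) = e^(−0.290×1.910) = 0.5747; e^(−k_r t) = e^(−1.35×1.910) = 0.07589.
D = 9.521 × (0.5747 − 0.07589) + 4.11 × 0.07589 = 4.749 + 0.3119 = 5.061 mg/L.

D ≈ 5.06 mg/L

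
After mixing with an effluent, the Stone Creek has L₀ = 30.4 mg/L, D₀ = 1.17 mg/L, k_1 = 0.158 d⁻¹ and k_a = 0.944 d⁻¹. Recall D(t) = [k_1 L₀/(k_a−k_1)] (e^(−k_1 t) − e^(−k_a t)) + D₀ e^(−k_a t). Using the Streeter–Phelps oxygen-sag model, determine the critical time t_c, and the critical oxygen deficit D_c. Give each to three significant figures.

With k_a/k_1 = 5.975 and 1 − D₀(k_a−k_1)/(k_1 L₀) = 0.8085,
t_c = ln(5.975 × 0.8085) / (0.944 − 0.158) = ln(4.831) / 0.7860 = 1.575/0.7860 = 2.004 d.
L(t_c) = L₀ e^(−k_1 t_c) = 30.4 × 0.7286 = 22.15 mg/L, and at the critical point k_a D_c = k_1 L, so D_c = (0.158/0.944) × 22.15 = 3.707 mg/L.

t_c ≈ 2.00 d; D_c ≈ 3.71 mg/L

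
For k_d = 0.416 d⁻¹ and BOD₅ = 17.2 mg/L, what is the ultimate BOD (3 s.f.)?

BOD₅ = L₀(1 − e^(−5k_d)) ⇒ L₀ = BOD₅ / (1 − e^(−5×0.416))
= 17.2 / (1 − 0.1249) = 17.2 / 0.8751 = 19.66 mg/L.

L₀ ≈ 19.7 mg/L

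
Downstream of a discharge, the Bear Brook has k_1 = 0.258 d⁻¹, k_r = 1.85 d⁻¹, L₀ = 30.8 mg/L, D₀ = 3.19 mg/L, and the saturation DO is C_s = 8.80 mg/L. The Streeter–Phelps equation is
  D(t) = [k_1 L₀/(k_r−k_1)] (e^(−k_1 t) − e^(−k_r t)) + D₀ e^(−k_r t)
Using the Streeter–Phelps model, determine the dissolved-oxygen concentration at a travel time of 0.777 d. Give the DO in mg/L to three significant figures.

DO ≈ 5.14 mg/L

k_1 L₀/(k_r−k_1) = 0.258×30.8/(1.85−0.258) = 7.946/1.592 = 4.991 mg/L.
e^(−k_1 t) = e^(−0.258×0.7770) = 0.8183; e^(−k_r t) = e^(−1.85×0.7770) = 0.2375.
D = 4.991 × (0.8183 − 0.2375) + 3.19 × 0.2375 = 2.899 + 0.7577 = 3.657 mg/L.
DO = C_s − D = 8.80 − 3.657 = 5.143 mg/L.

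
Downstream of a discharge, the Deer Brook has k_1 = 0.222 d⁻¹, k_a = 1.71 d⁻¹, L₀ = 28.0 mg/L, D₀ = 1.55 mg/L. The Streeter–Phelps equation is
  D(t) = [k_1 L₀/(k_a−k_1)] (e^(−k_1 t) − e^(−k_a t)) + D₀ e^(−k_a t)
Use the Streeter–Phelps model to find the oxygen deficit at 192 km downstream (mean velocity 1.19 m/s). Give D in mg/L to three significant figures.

D ≈ 2.65 mg/L

Travel time t = x/v = 192 km / (1.19 m/s) = 192000 m / 1.19 m/s = 161300 s = 1.867 d.
k_1 L₀/(k_a−k_1) = 0.222×28.0/(1.71−0.222) = 6.216/1.488 = 4.177 mg/L.
e^(−k_1 t) = e^(−0.222×1.867) = 0.6606; e^(−k_a t) = e^(−1.71×1.867) = 0.04104.
D = 4.177 × (0.6606 − 0.04104) + 1.55 × 0.04104 = 2.588 + 0.06361 = 2.652 mg/L.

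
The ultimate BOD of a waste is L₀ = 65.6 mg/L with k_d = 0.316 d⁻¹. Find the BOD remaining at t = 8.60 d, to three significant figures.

L ≈ 4.33 mg/L

L_t = L₀ e^(−k_d t) = 65.6 × e^(−0.316×8.60) = 65.6 × 0.06603 = 4.332 mg/L.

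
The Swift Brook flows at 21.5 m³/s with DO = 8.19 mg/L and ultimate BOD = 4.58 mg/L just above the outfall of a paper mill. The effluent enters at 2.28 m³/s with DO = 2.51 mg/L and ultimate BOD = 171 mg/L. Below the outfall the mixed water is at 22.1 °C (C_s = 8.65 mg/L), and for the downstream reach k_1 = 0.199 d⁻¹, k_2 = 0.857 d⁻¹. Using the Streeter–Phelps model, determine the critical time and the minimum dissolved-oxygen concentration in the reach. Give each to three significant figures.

Mixed DO = (21.5×8.19 + 2.28×2.51)/(21.5+2.28) = 181.8/23.78 = 7.645 mg/L.
Mixed L₀ = (21.5×4.58 + 2.28×171)/(23.78) = 488.3/23.78 = 20.54 mg/L.
Initial deficit D₀ = C_s − DO₀ = 8.65 − 7.645 = 1.005 mg/L.
t_c = (1/0.6580) ln[(0.857/0.199)(1 − 1.005×0.6580/(0.199×20.54))] = 1.520 × ln(3.610) = 1.951 d.
D_c = (0.199/0.857) × 20.54 × e^(−0.199×1.951) = 0.2322 × 20.54 × 0.6783 = 3.234 mg/L.
Minimum DO = 8.65 − 3.234 = 5.416 mg/L.

t_c ≈ 1.95 d; minimum DO ≈ 5.42 mg/L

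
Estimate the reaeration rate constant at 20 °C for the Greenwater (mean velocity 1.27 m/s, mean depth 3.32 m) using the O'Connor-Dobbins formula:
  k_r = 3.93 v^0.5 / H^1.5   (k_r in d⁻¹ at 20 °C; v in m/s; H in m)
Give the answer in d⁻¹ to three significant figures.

k_r ≈ 0.732 d⁻¹

k_r = 3.93 × 1.27^0.5 / 3.32^1.5 = 3.93 × 1.127 / 6.049 = 0.7321 d⁻¹.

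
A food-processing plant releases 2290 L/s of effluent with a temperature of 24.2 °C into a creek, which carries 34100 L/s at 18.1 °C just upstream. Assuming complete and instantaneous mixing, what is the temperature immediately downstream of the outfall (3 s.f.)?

18.5 °C

Flow-weighted mixing: C = (Q_r C_r + Q_w C_w)/(Q_r + Q_w)
= (34100×18.1 + 2290×24.2)/(34100 + 2290) = 672600/36390 = 18.48 °C.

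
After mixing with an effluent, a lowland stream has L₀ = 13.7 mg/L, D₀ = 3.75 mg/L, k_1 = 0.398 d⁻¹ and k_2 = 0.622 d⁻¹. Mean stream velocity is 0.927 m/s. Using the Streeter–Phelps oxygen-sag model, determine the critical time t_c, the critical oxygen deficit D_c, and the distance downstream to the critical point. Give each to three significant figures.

t_c = [1/(k_2−k_1)] ln[(k_2/k_1)(1 − D₀(k_2−k_1)/(k_1 L₀))]
= [1/(0.622−0.398)] ln[(0.622/0.398)(1 − 3.75×0.2240/(0.398×13.7))]
= (1/0.2240) ln[1.563 × 0.8459] = 4.464 × ln(1.322) = 4.464 × 0.2792 = 1.246 d.
D_c = (k_1/k_2) L₀ e^(−k_1 t_c) = (0.398/0.622) × 13.7 × e^(−0.398×1.246) = 0.6399 × 13.7 × 0.6089 = 5.338 mg/L.
x_c = v t_c = 0.927 m/s × 1.246 d × 86400 s/d = 99830 m ≈ 99.8 km.

t_c ≈ 1.25 d; D_c ≈ 5.34 mg/L; x_c ≈ 99.8 km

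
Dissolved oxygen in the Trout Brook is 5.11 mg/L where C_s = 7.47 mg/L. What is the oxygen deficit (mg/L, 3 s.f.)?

D = C_s − C = 7.47 − 5.11 = 2.36 mg/L.

D ≈ 2.36 mg/L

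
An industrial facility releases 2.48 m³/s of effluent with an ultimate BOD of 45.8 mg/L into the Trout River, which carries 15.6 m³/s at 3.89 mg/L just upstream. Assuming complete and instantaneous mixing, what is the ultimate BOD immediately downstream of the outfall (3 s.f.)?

Flow-weighted mixing: C = (Q_r C_r + Q_w C_w)/(Q_r + Q_w)
= (15.6×3.89 + 2.48×45.8)/(15.6 + 2.48) = 174.3/18.08 = 9.639 mg/L.

9.64 mg/L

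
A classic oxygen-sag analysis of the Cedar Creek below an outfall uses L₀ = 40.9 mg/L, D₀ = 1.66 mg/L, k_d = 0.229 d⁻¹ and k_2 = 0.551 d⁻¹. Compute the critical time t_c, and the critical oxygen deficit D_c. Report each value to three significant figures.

t_c ≈ 2.54 d; D_c ≈ 9.49 mg/L

t_c = [1/(k_2−k_d)] ln[(k_2/k_d)(1 − D₀(k_2−k_d)/(k_d L₀))]
= [1/(0.551−0.229)] ln[(0.551/0.229)(1 − 1.66×0.3220/(0.229×40.9))]
= (1/0.3220) ln[2.406 × 0.9429] = 3.106 × ln(2.269) = 3.106 × 0.8192 = 2.544 d.
L(t_c) = L₀ e^(−k_d t_c) = 40.9 × 0.5584 = 22.84 mg/L, and at the critical point k_2 D_c = k_d L, so D_c = (0.229/0.551) × 22.84 = 9.492 mg/L.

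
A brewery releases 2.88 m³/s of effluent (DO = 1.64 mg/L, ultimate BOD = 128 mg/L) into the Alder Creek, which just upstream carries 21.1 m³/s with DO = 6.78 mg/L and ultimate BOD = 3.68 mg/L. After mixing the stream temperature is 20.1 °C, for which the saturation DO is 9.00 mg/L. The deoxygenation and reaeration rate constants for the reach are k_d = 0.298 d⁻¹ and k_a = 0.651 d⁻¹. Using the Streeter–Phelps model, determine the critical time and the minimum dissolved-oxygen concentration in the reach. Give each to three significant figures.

Mixed DO = (21.1×6.78 + 2.88×1.64)/(21.1+2.88) = 147.8/23.98 = 6.163 mg/L.
Mixed L₀ = (21.1×3.68 + 2.88×128)/(23.98) = 446.3/23.98 = 18.61 mg/L.
Initial deficit D₀ = C_s − DO₀ = 9.00 − 6.163 = 2.837 mg/L.
t_c = (1/0.3530) ln[(0.651/0.298)(1 − 2.837×0.3530/(0.298×18.61))] = 2.833 × ln(1.790) = 1.649 d.
D_c = (0.298/0.651) × 18.61 × e^(−0.298×1.649) = 0.4578 × 18.61 × 0.6117 = 5.211 mg/L.
Minimum DO = 9.00 − 5.211 = 3.789 mg/L.

t_c ≈ 1.65 d; minimum DO ≈ 3.79 mg/L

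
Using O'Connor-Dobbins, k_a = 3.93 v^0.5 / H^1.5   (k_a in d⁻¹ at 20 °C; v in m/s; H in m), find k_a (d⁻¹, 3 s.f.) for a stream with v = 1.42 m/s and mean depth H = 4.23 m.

k_a ≈ 0.538 d⁻¹

k_a = 3.93 × 1.42^0.5 / 4.23^1.5 = 3.93 × 1.192 / 8.700 = 0.5383 d⁻¹.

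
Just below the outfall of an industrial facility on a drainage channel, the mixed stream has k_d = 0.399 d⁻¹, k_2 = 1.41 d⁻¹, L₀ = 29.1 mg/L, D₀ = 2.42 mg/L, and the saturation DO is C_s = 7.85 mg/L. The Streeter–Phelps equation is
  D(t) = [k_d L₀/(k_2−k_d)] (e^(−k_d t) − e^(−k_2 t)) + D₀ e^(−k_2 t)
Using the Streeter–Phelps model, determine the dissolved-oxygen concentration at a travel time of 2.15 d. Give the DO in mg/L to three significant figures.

k_d L₀/(k_2−k_d) = 0.399×29.1/(1.41−0.399) = 11.61/1.011 = 11.48 mg/L.
e^(−k_d t) = e^(−0.399×2.150) = 0.4241; e^(−k_2 t) = e^(−1.41×2.150) = 0.04824.
D = 11.48 × (0.4241 − 0.04824) + 2.42 × 0.04824 = 4.316 + 0.1167 = 4.433 mg/L.
DO = C_s − D = 7.85 − 4.433 = 3.417 mg/L.

DO ≈ 3.42 mg/L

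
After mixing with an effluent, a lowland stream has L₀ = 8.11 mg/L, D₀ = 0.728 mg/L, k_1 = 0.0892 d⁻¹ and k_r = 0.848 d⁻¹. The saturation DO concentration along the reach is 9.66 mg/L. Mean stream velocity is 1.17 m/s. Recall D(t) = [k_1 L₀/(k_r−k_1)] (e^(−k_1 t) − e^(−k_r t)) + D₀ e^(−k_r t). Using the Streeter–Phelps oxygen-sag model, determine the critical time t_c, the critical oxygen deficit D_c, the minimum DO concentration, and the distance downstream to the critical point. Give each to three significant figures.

At the critical point dD/dt = 0, so k_1 L₀ e^(−k_1 t) = k_r D. Substituting D(t) from the Streeter–Phelps equation and solving for t gives
t_c = ln[(k_r/k_1)(1 − D₀(k_r−k_1)/(k_1 L₀))] / (k_r−k_1).
Here k_r−k_1 = 0.7588 d⁻¹ and 1 − D₀(k_r−k_1)/(k_1 L₀) = 1 − 0.728×0.7588/(0.0892×8.11) = 0.2364, so
t_c = ln(9.507 × 0.2364) / 0.7588 = 0.8097 / 0.7588 = 1.067 d.
D_c = (k_1/k_r) L₀ e^(−k_1 t_c) = (0.0892/0.848) × 8.11 × e^(−0.0892×1.067) = 0.1052 × 8.11 × 0.9092 = 0.7756 mg/L.
Minimum DO = C_s − D_c = 9.66 − 0.7756 = 8.884 mg/L.
x_c = v t_c = 1.17 m/s × 1.067 d × 86400 s/d = 107900 m ≈ 108 km.

t_c ≈ 1.07 d; D_c ≈ 0.776 mg/L; min DO ≈ 8.88 mg/L; x_c ≈ 108 km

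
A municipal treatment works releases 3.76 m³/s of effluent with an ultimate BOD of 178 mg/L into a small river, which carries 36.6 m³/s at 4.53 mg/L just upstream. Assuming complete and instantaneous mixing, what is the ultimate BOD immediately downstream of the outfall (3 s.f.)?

20.7 mg/L

Flow-weighted mixing: C = (Q_r C_r + Q_w C_w)/(Q_r + Q_w)
= (36.6×4.53 + 3.76×178)/(36.6 + 3.76) = 835.1/40.36 = 20.69 mg/L.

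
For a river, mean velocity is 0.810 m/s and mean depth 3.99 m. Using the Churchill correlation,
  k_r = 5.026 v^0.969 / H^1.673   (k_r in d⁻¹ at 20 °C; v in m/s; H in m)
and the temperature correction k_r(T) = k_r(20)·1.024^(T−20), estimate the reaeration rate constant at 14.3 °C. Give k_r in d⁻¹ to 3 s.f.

k_r(20) = 5.026 × 0.810^0.969 / 3.99^1.673 = 5.026 × 0.8153 / 10.13 = 0.4047 d⁻¹.
k_r(14.3) = 0.4047 × 1.024^(14.3−20) = 0.4047 × 0.8736 = 0.3535 d⁻¹.

k_r ≈ 0.354 d⁻¹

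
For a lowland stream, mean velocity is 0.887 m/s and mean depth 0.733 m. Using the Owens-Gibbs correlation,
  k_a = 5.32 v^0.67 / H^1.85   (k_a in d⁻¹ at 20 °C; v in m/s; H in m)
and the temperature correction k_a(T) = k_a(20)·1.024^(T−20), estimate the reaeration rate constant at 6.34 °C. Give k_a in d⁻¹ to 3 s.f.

k_a(20) = 5.32 × 0.887^0.67 / 0.733^1.85 = 5.32 × 0.9228 / 0.5629 = 8.721 d⁻¹.
k_a(6.34) = 8.721 × 1.024^(6.34−20) = 8.721 × 0.7233 = 6.308 d⁻¹.

k_a ≈ 6.31 d⁻¹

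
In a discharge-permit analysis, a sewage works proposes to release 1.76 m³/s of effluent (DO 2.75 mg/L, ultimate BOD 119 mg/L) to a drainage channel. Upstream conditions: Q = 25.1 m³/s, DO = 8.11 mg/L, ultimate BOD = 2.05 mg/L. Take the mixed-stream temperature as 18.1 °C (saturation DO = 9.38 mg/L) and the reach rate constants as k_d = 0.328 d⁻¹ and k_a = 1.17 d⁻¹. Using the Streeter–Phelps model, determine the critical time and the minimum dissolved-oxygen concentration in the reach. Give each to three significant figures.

Mixed DO = (25.1×8.11 + 1.76×2.75)/(25.1+1.76) = 208.4/26.86 = 7.759 mg/L.
Mixed L₀ = (25.1×2.05 + 1.76×119)/(26.86) = 260.9/26.86 = 9.713 mg/L.
Initial deficit D₀ = C_s − DO₀ = 9.38 − 7.759 = 1.621 mg/L.
t_c = (1/0.8420) ln[(1.17/0.328)(1 − 1.621×0.8420/(0.328×9.713))] = 1.188 × ln(2.039) = 0.8460 d.
D_c = (0.328/1.17) × 9.713 × e^(−0.328×0.8460) = 0.2803 × 9.713 × 0.7577 = 2.063 mg/L.
Minimum DO = 9.38 − 2.063 = 7.317 mg/L.

t_c ≈ 0.846 d; minimum DO ≈ 7.32 mg/L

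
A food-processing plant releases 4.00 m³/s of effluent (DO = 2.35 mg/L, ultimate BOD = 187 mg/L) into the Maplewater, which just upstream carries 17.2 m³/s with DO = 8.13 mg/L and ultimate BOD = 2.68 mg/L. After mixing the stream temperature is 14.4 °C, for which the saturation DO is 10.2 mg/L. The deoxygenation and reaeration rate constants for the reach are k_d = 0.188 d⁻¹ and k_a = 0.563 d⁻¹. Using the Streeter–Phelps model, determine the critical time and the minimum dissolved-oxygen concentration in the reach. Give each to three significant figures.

t_c ≈ 2.43 d; minimum DO ≈ 2.28 mg/L

Mixed DO = (17.2×8.13 + 4.00×2.35)/(17.2+4.00) = 149.2/21.20 = 7.039 mg/L.
Mixed L₀ = (17.2×2.68 + 4.00×187)/(21.20) = 794.1/21.20 = 37.46 mg/L.
Initial deficit D₀ = C_s − DO₀ = 10.2 − 7.039 = 3.161 mg/L.
t_c = (1/0.3750) ln[(0.563/0.188)(1 − 3.161×0.3750/(0.188×37.46))] = 2.667 × ln(2.491) = 2.433 d.
D_c = (0.188/0.563) × 37.46 × e^(−0.188×2.433) = 0.3339 × 37.46 × 0.6329 = 7.916 mg/L.
Minimum DO = 10.2 − 7.916 = 2.284 mg/L.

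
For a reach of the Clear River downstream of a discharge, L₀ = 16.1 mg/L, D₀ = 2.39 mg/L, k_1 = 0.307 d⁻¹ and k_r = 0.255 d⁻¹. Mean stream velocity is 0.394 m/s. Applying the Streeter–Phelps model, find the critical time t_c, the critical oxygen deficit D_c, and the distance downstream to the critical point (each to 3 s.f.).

With k_r/k_1 = 0.8306 and 1 − D₀(k_r−k_1)/(k_1 L₀) = 1.025,
t_c = ln(0.8306 × 1.025) / (0.255 − 0.307) = ln(0.8515) / -0.05200 = -0.1608/-0.05200 = 3.091 d.
D_c = (k_1/k_r) L₀ e^(−k_1 t_c) = (0.307/0.255) × 16.1 × e^(−0.307×3.091) = 1.204 × 16.1 × 0.3871 = 7.503 mg/L.
x_c = v t_c = 0.394 m/s × 3.091 d × 86400 s/d = 105200 m ≈ 105 km.

t_c ≈ 3.09 d; D_c ≈ 7.50 mg/L; x_c ≈ 105 km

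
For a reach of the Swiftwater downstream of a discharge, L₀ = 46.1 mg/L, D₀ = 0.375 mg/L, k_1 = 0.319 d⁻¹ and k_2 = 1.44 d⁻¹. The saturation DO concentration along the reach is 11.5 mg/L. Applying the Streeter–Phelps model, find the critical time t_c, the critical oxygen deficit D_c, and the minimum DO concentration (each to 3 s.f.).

t_c ≈ 1.32 d; D_c ≈ 6.71 mg/L; min DO ≈ 4.79 mg/L

With k_2/k_1 = 4.514 and 1 − D₀(k_2−k_1)/(k_1 L₀) = 0.9714,
t_c = ln(4.514 × 0.9714) / (1.44 − 0.319) = ln(4.385) / 1.121 = 1.478/1.121 = 1.319 d.
L(t_c) = L₀ e^(−k_1 t_c) = 46.1 × 0.6566 = 30.27 mg/L, and at the critical point k_2 D_c = k_1 L, so D_c = (0.319/1.44) × 30.27 = 6.706 mg/L.
Minimum DO = C_s − D_c = 11.5 − 6.706 = 4.794 mg/L.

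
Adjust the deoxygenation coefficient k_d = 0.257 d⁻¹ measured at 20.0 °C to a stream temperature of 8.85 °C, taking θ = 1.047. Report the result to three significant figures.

k_d(T₂) = k_d(T₁) · θ^(T₂−T₁) = 0.257 × 1.047^(8.85−20.0)
= 0.257 × 1.047^-11.2 = 0.257 × 0.5992 = 0.1540 d⁻¹.

k_d ≈ 0.154 d⁻¹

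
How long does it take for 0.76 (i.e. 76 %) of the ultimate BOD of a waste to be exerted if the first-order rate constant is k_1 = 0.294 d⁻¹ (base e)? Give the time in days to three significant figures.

t ≈ 4.85 d

y/L₀ = 1 − e^(−k_1 t) = 0.76 ⇒ e^(−k_1 t) = 0.240
t = −ln(0.240) / 0.294 = 1.427 / 0.294 = 4.854 d.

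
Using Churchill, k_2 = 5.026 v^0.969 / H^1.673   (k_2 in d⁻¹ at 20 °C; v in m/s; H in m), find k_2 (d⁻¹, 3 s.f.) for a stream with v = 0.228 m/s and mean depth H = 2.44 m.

k_2 = 5.026 × 0.228^0.969 / 2.44^1.673 = 5.026 × 0.2387 / 4.447 = 0.2697 d⁻¹.

k_2 ≈ 0.270 d⁻¹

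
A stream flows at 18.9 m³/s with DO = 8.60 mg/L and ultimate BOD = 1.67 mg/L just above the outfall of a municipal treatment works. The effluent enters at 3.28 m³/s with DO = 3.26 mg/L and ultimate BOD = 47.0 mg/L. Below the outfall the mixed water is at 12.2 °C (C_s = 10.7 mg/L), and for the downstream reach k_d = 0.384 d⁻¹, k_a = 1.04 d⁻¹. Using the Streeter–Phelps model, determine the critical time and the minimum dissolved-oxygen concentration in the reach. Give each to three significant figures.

Mixed DO = (18.9×8.60 + 3.28×3.26)/(18.9+3.28) = 173.2/22.18 = 7.810 mg/L.
Mixed L₀ = (18.9×1.67 + 3.28×47.0)/(22.18) = 185.7/22.18 = 8.373 mg/L.
Initial deficit D₀ = C_s − DO₀ = 10.7 − 7.810 = 2.890 mg/L.
t_c = (1/0.6560) ln[(1.04/0.384)(1 − 2.890×0.6560/(0.384×8.373))] = 1.524 × ln(1.112) = 0.1613 d.
D_c = (0.384/1.04) × 8.373 × e^(−0.384×0.1613) = 0.3692 × 8.373 × 0.9399 = 2.906 mg/L.
Minimum DO = 10.7 − 2.906 = 7.794 mg/L.

t_c ≈ 0.161 d; minimum DO ≈ 7.79 mg/L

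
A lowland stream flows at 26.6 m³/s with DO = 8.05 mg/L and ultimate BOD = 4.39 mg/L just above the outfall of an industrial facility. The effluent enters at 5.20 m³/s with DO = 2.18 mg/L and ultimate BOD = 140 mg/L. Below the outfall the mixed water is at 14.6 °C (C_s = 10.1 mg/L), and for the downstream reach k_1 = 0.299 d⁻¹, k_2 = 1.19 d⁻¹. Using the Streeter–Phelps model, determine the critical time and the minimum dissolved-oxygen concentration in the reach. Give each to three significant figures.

t_c ≈ 1.09 d; minimum DO ≈ 5.28 mg/L

Mixed DO = (26.6×8.05 + 5.20×2.18)/(26.6+5.20) = 225.5/31.80 = 7.090 mg/L.
Mixed L₀ = (26.6×4.39 + 5.20×140)/(31.80) = 844.8/31.80 = 26.57 mg/L.
Initial deficit D₀ = C_s − DO₀ = 10.1 − 7.090 = 3.010 mg/L.
t_c = (1/0.8910) ln[(1.19/0.299)(1 − 3.010×0.8910/(0.299×26.57))] = 1.122 × ln(2.636) = 1.088 d.
D_c = (0.299/1.19) × 26.57 × e^(−0.299×1.088) = 0.2513 × 26.57 × 0.7223 = 4.821 mg/L.
Minimum DO = 10.1 − 4.821 = 5.279 mg/L.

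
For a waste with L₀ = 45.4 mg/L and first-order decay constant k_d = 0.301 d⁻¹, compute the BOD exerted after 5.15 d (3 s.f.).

y_t = L₀(1 − e^(−k_d t)) = 45.4 × (1 − e^(−0.301×5.15))
= 45.4 × (1 − 0.2122) = 45.4 × 0.7878 = 35.77 mg/L.

y ≈ 35.8 mg/L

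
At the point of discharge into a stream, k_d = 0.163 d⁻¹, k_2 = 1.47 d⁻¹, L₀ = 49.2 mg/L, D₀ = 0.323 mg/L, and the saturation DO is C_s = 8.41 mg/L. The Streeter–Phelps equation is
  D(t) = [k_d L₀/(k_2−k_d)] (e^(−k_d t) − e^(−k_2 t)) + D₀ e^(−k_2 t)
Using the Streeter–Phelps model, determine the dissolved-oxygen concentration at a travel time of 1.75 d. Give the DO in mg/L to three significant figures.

k_d L₀/(k_2−k_d) = 0.163×49.2/(1.47−0.163) = 8.020/1.307 = 6.136 mg/L.
e^(−k_d t) = e^(−0.163×1.750) = 0.7518; e^(−k_2 t) = e^(−1.47×1.750) = 0.07634.
D = 6.136 × (0.7518 − 0.07634) + 0.323 × 0.07634 = 4.145 + 0.02466 = 4.169 mg/L.
DO = C_s − D = 8.41 − 4.169 = 4.241 mg/L.

DO ≈ 4.24 mg/L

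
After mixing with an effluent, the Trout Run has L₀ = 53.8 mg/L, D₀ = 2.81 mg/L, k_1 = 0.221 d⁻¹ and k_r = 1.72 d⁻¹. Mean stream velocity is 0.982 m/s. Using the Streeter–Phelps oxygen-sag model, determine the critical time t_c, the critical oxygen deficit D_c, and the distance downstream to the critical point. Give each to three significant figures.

t_c = [1/(k_r−k_1)] ln[(k_r/k_1)(1 − D₀(k_r−k_1)/(k_1 L₀))]
= [1/(1.72−0.221)] ln[(1.72/0.221)(1 − 2.81×1.499/(0.221×53.8))]
= (1/1.499) ln[7.783 × 0.6457] = 0.6671 × ln(5.026) = 0.6671 × 1.615 = 1.077 d.
D_c = (k_1/k_r) L₀ e^(−k_1 t_c) = (0.221/1.72) × 53.8 × e^(−0.221×1.077) = 0.1285 × 53.8 × 0.7882 = 5.448 mg/L.
x_c = v t_c = 0.982 m/s × 1.077 d × 86400 s/d = 91380 m ≈ 91.4 km.

t_c ≈ 1.08 d; D_c ≈ 5.45 mg/L; x_c ≈ 91.4 km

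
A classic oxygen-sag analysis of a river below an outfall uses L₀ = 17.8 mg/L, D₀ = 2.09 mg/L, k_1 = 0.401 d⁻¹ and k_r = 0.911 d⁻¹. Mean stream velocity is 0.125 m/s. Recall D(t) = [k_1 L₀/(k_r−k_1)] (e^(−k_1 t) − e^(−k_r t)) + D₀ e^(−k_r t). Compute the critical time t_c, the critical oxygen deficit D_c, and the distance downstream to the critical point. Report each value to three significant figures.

t_c ≈ 1.29 d; D_c ≈ 4.67 mg/L; x_c ≈ 14.0 km

t_c = [1/(k_r−k_1)] ln[(k_r/k_1)(1 − D₀(k_r−k_1)/(k_1 L₀))]
= [1/(0.911−0.401)] ln[(0.911/0.401)(1 − 2.09×0.5100/(0.401×17.8))]
= (1/0.5100) ln[2.272 × 0.8507] = 1.961 × ln(1.933) = 1.961 × 0.6588 = 1.292 d.
D_c = (k_1/k_r) L₀ e^(−k_1 t_c) = (0.401/0.911) × 17.8 × e^(−0.401×1.292) = 0.4402 × 17.8 × 0.5957 = 4.667 mg/L.
x_c = v t_c = 0.125 m/s × 1.292 d × 86400 s/d = 13950 m ≈ 14.0 km.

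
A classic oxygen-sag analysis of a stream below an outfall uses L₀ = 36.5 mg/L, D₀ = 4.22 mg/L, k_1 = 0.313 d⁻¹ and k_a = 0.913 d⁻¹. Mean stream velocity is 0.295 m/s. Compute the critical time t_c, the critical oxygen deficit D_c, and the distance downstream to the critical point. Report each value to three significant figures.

t_c ≈ 1.37 d; D_c ≈ 8.16 mg/L; x_c ≈ 34.8 km

With k_a/k_1 = 2.917 and 1 − D₀(k_a−k_1)/(k_1 L₀) = 0.7784,
t_c = ln(2.917 × 0.7784) / (0.913 − 0.313) = ln(2.270) / 0.6000 = 0.8200/0.6000 = 1.367 d.
D_c = (k_1/k_a) L₀ e^(−k_1 t_c) = (0.313/0.913) × 36.5 × e^(−0.313×1.367) = 0.3428 × 36.5 × 0.6520 = 8.158 mg/L.
x_c = v t_c = 0.295 m/s × 1.367 d × 86400 s/d = 34830 m ≈ 34.8 km.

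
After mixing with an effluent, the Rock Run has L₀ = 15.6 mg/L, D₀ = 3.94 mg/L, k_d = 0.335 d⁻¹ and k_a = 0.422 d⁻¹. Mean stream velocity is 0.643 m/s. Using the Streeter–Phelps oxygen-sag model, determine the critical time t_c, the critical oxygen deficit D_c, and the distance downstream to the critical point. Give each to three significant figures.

At the critical point dD/dt = 0, so k_d L₀ e^(−k_d t) = k_a D. Substituting D(t) from the Streeter–Phelps equation and solving for t gives
t_c = ln[(k_a/k_d)(1 − D₀(k_a−k_d)/(k_d L₀))] / (k_a−k_d).
Here k_a−k_d = 0.08700 d⁻¹ and 1 − D₀(k_a−k_d)/(k_d L₀) = 1 − 3.94×0.08700/(0.335×15.6) = 0.9344, so
t_c = ln(1.260 × 0.9344) / 0.08700 = 0.1630 / 0.08700 = 1.874 d.
L(t_c) = L₀ e^(−k_d t_c) = 15.6 × 0.5338 = 8.327 mg/L, and at the critical point k_a D_c = k_d L, so D_c = (0.335/0.422) × 8.327 = 6.610 mg/L.
x_c = v t_c = 0.643 m/s × 1.874 d × 86400 s/d = 104100 m ≈ 104 km.

t_c ≈ 1.87 d; D_c ≈ 6.61 mg/L; x_c ≈ 104 km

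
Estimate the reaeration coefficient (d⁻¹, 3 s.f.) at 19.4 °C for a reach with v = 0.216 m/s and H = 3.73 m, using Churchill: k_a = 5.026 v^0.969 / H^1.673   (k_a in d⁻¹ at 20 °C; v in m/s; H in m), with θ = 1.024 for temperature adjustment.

k_a(20) = 5.026 × 0.216^0.969 / 3.73^1.673 = 5.026 × 0.2265 / 9.046 = 0.1258 d⁻¹.
k_a(19.4) = 0.1258 × 1.024^(19.4−20) = 0.1258 × 0.9859 = 0.1241 d⁻¹.

k_a ≈ 0.124 d⁻¹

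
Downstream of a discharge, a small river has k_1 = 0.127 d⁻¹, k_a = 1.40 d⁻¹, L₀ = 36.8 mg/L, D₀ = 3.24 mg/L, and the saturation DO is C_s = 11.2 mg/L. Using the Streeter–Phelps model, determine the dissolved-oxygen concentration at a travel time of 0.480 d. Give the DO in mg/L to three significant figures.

DO ≈ 7.97 mg/L

k_1 L₀/(k_a−k_1) = 0.127×36.8/(1.40−0.127) = 4.674/1.273 = 3.671 mg/L.
e^(−k_1 t) = e^(−0.127×0.4800) = 0.9409; e^(−k_a t) = e^(−1.40×0.4800) = 0.5107.
D = 3.671 × (0.9409 − 0.5107) + 3.24 × 0.5107 = 1.579 + 1.655 = 3.234 mg/L.
DO = C_s − D = 11.2 − 3.234 = 7.966 mg/L.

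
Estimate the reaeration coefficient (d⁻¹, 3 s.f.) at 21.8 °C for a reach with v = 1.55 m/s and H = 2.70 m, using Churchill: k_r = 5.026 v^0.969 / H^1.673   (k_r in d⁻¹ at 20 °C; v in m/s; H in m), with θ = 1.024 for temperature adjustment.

k_r(20) = 5.026 × 1.55^0.969 / 2.70^1.673 = 5.026 × 1.529 / 5.268 = 1.459 d⁻¹.
k_r(21.8) = 1.459 × 1.024^(21.8−20) = 1.459 × 1.044 = 1.522 d⁻¹.

k_r ≈ 1.52 d⁻¹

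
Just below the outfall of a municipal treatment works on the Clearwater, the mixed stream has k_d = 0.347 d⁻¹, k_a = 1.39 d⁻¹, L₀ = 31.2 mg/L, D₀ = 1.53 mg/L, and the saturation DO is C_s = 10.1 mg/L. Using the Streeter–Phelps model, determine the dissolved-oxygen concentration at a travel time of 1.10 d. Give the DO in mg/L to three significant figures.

DO ≈ 4.93 mg/L

k_d L₀/(k_a−k_d) = 0.347×31.2/(1.39−0.347) = 10.83/1.043 = 10.38 mg/L.
e^(−k_d t) = e^(−0.347×1.100) = 0.6827; e^(−k_a t) = e^(−1.39×1.100) = 0.2168.
D = 10.38 × (0.6827 − 0.2168) + 1.53 × 0.2168 = 4.837 + 0.3316 = 5.168 mg/L.
DO = C_s − D = 10.1 − 5.168 = 4.932 mg/L.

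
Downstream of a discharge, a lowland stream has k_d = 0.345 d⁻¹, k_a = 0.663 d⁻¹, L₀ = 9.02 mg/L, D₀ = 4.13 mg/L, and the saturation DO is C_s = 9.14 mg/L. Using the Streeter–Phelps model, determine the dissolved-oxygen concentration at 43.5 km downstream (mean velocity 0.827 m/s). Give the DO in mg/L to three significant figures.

Travel time t = x/v = 43.5 km / (0.827 m/s) = 43500 m / 0.827 m/s = 52600 s = 0.6088 d.
k_d L₀/(k_a−k_d) = 0.345×9.02/(0.663−0.345) = 3.112/0.3180 = 9.786 mg/L.
e^(−k_d t) = e^(−0.345×0.6088) = 0.8106; e^(−k_a t) = e^(−0.663×0.6088) = 0.6679.
D = 9.786 × (0.8106 − 0.6679) + 4.13 × 0.6679 = 1.396 + 2.758 = 4.154 mg/L.
DO = C_s − D = 9.14 − 4.154 = 4.986 mg/L.

DO ≈ 4.99 mg/L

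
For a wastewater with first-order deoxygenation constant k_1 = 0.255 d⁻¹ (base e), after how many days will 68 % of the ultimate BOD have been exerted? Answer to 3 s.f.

y/L₀ = 1 − e^(−k_1 t) = 0.68 ⇒ e^(−k_1 t) = 0.320
t = −ln(0.320) / 0.255 = 1.139 / 0.255 = 4.468 d.

t ≈ 4.47 d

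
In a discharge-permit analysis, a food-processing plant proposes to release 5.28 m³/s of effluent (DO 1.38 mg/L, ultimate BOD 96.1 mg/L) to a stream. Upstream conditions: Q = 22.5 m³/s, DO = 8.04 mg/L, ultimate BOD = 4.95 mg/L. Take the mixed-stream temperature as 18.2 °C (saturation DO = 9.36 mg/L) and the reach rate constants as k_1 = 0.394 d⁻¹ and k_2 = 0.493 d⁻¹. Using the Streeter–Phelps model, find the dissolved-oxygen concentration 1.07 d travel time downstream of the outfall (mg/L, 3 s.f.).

Mixed DO = (22.5×8.04 + 5.28×1.38)/(22.5+5.28) = 188.2/27.78 = 6.774 mg/L.
Mixed L₀ = (22.5×4.95 + 5.28×96.1)/(27.78) = 618.8/27.78 = 22.27 mg/L.
Initial deficit D₀ = C_s − DO₀ = 9.36 − 6.774 = 2.586 mg/L.
D(1.07) = [0.394×22.27/(0.493−0.394)](e^(−0.394×1.07) − e^(−0.493×1.07)) + 2.586 e^(−0.493×1.07)
= 88.65 × (0.6560 − 0.5901) + 2.586 × 0.5901 = 7.371 mg/L.
DO = 9.36 − 7.371 = 1.989 mg/L.

DO ≈ 1.99 mg/L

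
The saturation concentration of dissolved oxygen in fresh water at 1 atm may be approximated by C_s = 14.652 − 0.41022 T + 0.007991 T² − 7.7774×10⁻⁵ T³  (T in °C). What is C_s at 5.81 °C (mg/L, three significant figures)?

C_s = 14.652 − 0.41022×5.81 + 0.007991×5.81² − 7.7774×10⁻⁵×5.81³ = 12.52 mg/L.

C_s ≈ 12.5 mg/L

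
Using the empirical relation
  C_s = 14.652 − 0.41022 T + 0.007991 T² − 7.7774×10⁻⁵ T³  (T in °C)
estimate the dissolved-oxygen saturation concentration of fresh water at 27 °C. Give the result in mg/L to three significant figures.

C_s = 14.652 − 0.41022×27 + 0.007991×27² − 7.7774×10⁻⁵×27³ = 7.871 mg/L.

C_s ≈ 7.87 mg/L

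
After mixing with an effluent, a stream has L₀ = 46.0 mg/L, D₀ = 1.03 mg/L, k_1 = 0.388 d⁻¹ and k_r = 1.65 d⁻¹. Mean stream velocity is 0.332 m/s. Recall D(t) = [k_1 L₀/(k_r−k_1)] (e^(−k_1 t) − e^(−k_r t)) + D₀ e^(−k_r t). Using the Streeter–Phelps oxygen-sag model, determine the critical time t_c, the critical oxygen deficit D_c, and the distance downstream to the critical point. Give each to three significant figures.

t_c ≈ 1.09 d; D_c ≈ 7.09 mg/L; x_c ≈ 31.2 km

t_c = [1/(k_r−k_1)] ln[(k_r/k_1)(1 − D₀(k_r−k_1)/(k_1 L₀))]
= [1/(1.65−0.388)] ln[(1.65/0.388)(1 − 1.03×1.262/(0.388×46.0))]
= (1/1.262) ln[4.253 × 0.9272] = 0.7924 × ln(3.943) = 0.7924 × 1.372 = 1.087 d.
D_c = (k_1/k_r) L₀ e^(−k_1 t_c) = (0.388/1.65) × 46.0 × e^(−0.388×1.087) = 0.2352 × 46.0 × 0.6559 = 7.095 mg/L.
x_c = v t_c = 0.332 m/s × 1.087 d × 86400 s/d = 31180 m ≈ 31.2 km.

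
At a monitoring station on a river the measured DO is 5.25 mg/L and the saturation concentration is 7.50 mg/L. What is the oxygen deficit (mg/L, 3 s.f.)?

D ≈ 2.25 mg/L

D = C_s − C = 7.50 − 5.25 = 2.25 mg/L.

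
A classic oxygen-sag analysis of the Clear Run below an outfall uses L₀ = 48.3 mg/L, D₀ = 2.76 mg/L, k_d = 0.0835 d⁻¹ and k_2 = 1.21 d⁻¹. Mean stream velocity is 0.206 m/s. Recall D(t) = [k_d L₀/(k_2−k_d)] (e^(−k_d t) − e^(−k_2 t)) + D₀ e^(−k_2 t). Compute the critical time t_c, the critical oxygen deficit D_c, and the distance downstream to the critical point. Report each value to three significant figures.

t_c = [1/(k_2−k_d)] ln[(k_2/k_d)(1 − D₀(k_2−k_d)/(k_d L₀))]
= [1/(1.21−0.0835)] ln[(1.21/0.0835)(1 − 2.76×1.127/(0.0835×48.3))]
= (1/1.127) ln[14.49 × 0.2291] = 0.8877 × ln(3.320) = 0.8877 × 1.200 = 1.065 d.
D_c = (k_d/k_2) L₀ e^(−k_d t_c) = (0.0835/1.21) × 48.3 × e^(−0.0835×1.065) = 0.06901 × 48.3 × 0.9149 = 3.049 mg/L.
x_c = v t_c = 0.206 m/s × 1.065 d × 86400 s/d = 18960 m ≈ 19.0 km.

t_c ≈ 1.07 d; D_c ≈ 3.05 mg/L; x_c ≈ 19.0 km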